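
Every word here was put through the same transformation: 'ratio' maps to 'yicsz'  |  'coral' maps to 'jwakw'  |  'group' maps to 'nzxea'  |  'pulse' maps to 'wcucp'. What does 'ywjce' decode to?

roast

In ratio: r→y is +7, a→i is +8, t→c is +9, i→s is +10 — the shift increases by 1 each position. The shift increases by 1 at each position, starting from +7: 7, 8, 9, ….
Undoing it on ywjce: y−7=r, w−8=o, j−9=a, c−10=s, e−11=t.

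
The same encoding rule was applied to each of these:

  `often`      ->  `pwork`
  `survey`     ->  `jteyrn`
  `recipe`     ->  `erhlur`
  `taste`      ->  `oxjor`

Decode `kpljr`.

noise

o(14)→p(15) and f(5)→w(22) fit y≡5x+23 (mod 26); the inverse of 5 mod 26 is 21. Each letter's alphabet position (a=0..z=25) is mapped through 5·x+23 mod 26 — an affine cipher.
Decoding kpljr: k(10)→21·(10−23)≡13=n; p(15)→21·(15−23)≡14=o; l(11)→21·(11−23)≡8=i; j(9)→21·(9−23)≡18=s; r(17)→21·(17−23)≡4=e (all mod 26).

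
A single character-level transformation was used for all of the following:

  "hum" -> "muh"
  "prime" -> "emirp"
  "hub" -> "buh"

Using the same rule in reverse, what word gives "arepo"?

The word is simply reversed.
Decoding arepo: then reverse → opera.

opera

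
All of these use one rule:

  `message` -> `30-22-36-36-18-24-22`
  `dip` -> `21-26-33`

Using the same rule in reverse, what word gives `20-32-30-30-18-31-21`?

command

m is letter #13 and maps to 30: an offset of 17. Each letter is replaced by its alphabet position (a=1..z=26) + 17.
Reversing it on 20-32-30-30-18-31-21: 20→(20−17)÷1=3=c, 32→(32−17)÷1=15=o, 30→(30−17)÷1=13=m, 30→(30−17)÷1=13=m, 18→(18−17)÷1=1=a, 31→(31−17)÷1=14=n, 21→(21−17)÷1=4=d.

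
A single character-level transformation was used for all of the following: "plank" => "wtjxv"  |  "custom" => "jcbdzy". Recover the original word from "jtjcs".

clash

Letter i (0-indexed) is shifted by i+7, so successive shifts are 7, 8, 9, ….
Undoing it on jtjcs: j−7=c, t−8=l, j−9=a, c−10=s, s−11=h.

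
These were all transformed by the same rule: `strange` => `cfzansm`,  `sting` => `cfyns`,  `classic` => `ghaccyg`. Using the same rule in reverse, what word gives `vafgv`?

hatch

Each letter's alphabet position (a=0..z=25) is mapped through 3·x+0 mod 26 — an affine cipher.
Undoing it on vafgv: v(21)→9·(21−0)≡7=h; a(0)→9·(0−0)≡0=a; f(5)→9·(5−0)≡19=t; g(6)→9·(6−0)≡2=c; v(21)→9·(21−0)≡7=h (all mod 26).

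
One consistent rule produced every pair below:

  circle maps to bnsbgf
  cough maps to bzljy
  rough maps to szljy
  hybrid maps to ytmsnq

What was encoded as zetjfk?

c(2)→b(1) and i(8)→n(13) fit y≡15x+23 (mod 26); the inverse of 15 mod 26 is 7. Treating letters as 0–25, the rule is x ↦ 15x + 23 (mod 26).
Undoing it on zetjfk: z(25)→7·(25−23)≡14=o; e(4)→7·(4−23)≡23=x; t(19)→7·(19−23)≡24=y; j(9)→7·(9−23)≡6=g; f(5)→7·(5−23)≡4=e; k(10)→7·(10−23)≡13=n (all mod 26).

oxygen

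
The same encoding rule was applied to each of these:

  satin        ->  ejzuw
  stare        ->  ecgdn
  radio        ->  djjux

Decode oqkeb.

The shifts repeat in a cycle of length 3: positions 0,1,… shift by +12, +9, +6, then the pattern repeats.
Undoing it on oqkeb: o−12=c, q−9=h, k−6=e, e−12=s, b−9=s.

chess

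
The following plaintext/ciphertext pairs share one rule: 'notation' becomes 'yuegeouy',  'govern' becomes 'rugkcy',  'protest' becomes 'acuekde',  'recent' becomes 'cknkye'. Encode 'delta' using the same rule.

okweg

The shift depends on letter class: consonant n→y is +11, but vowel o→u is +6. Two shifts are in play — +6 for a/e/i/o/u, +11 for every other letter.
For delta: d(cons)+11=o, e(vowel)+6=k, l(cons)+11=w, t(cons)+11=e, a(vowel)+6=g.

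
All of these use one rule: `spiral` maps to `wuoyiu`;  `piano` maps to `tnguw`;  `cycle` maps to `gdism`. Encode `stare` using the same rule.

In spiral: s→w is +4, p→u is +5, i→o is +6, r→y is +7 — the shift increases by 1 each position. Letter i (0-indexed) is shifted by i+4, so successive shifts are 4, 5, 6, ….
For stare: s+4=w, t+5=y, a+6=g, r+7=y, e+8=m.

wygym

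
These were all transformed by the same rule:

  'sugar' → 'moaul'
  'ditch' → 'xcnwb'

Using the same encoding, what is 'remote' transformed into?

Compare letters: s→m is +20, u→o is +20, g→a is +20 — a constant shift. Each letter is shifted forward by 20 in the alphabet (a Caesar shift of +20).
On remote: r+20=l, e+20=y, m+20=g, o+20=i, t+20=n, e+20=y.

lyginy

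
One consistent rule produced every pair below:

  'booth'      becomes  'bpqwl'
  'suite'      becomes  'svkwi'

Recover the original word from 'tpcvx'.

In booth: b→b is +0, o→p is +1, o→q is +2, t→w is +3 — the shift increases by 1 each position. Letter i (0-indexed) is shifted by i+0, so successive shifts are 0, 1, 2, ….
Undoing it on tpcvx: t−0=t, p−1=o, c−2=a, v−3=s, x−4=t.

toast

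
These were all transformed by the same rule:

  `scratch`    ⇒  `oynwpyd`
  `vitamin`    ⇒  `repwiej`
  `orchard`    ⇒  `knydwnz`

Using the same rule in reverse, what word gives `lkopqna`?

posture

Compare letters: s→o is +22, c→y is +22, r→n is +22 — a constant shift. This is a Caesar cipher with shift 22.
Decoding lkopqna: l−22=p, k−22=o, o−22=s, p−22=t, q−22=u, n−22=r, a−22=e.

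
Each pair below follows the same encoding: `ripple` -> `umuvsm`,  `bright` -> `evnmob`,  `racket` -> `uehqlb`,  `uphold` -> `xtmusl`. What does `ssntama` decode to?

In ripple: r→u is +3, i→m is +4, p→u is +5, p→v is +6 — the shift increases by 1 each position. Each letter shifts forward by (position + 3), i.e. 3, 4, 5, … — the shift grows by one for each successive letter.
Reversing it on ssntama: s−3=p, s−4=o, n−5=i, t−6=n, a−7=t, m−8=e, a−9=r.

pointer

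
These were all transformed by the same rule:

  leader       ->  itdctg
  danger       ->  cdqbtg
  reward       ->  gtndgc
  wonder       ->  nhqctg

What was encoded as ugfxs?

l(11)→i(8) and e(4)→t(19) fit y≡17x+3 (mod 26); the inverse of 17 mod 26 is 23. Each letter's alphabet position (a=0..z=25) is mapped through 17·x+3 mod 26 — an affine cipher.
Decoding ugfxs: u(20)→23·(20−3)≡1=b; g(6)→23·(6−3)≡17=r; f(5)→23·(5−3)≡20=u; x(23)→23·(23−3)≡18=s; s(18)→23·(18−3)≡7=h (all mod 26).

brush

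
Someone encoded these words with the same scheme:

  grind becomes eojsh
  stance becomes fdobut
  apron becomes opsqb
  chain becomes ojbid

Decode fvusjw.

The output letters match the input read backwards, each shifted +1: grind reversed is dnirg. Two steps: reverse the string, then apply a Caesar shift of +1.
Reversing it on fvusjw: shift back: f−1=e, v−1=u, u−1=t, s−1=r, j−1=i, w−1=v → eutriv; then reverse → virtue.

virtue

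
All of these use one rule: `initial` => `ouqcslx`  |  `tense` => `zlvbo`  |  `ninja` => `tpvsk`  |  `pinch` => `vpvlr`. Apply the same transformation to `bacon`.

In initial: i→o is +6, n→u is +7, i→q is +8, t→c is +9 — the shift increases by 1 each position. Each letter shifts forward by (position + 6), i.e. 6, 7, 8, … — the shift grows by one for each successive letter.
For bacon: b+6=h, a+7=h, c+8=k, o+9=x, n+10=x.

hhkxx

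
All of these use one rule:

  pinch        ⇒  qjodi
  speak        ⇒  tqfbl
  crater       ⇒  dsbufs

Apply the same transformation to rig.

sjh

Compare letters: p→q is +1, i→j is +1, n→o is +1 — a constant shift. Every letter moves 1 place later in the alphabet, wrapping around z→a.
Applying it to rig: r+1=s, i+1=j, g+1=h.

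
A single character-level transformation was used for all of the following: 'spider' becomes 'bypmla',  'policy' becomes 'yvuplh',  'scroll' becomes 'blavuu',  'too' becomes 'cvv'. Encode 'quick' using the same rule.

zbplt

Vowels shift forward by 7 and consonants shift forward by 9.
For quick: q(cons)+9=z, u(vowel)+7=b, i(vowel)+7=p, c(cons)+9=l, k(cons)+9=t.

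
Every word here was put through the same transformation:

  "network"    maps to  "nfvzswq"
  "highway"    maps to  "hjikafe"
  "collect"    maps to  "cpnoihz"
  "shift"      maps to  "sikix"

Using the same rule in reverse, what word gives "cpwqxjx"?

In network: n→n is +0, e→f is +1, t→v is +2, w→z is +3 — the shift increases by 1 each position. Each letter shifts forward by its position index (0, 1, 2, …) — the shift grows by one for each successive letter.
Reversing it on cpwqxjx: c−0=c, p−1=o, w−2=u, q−3=n, x−4=t, j−5=e, x−6=r.

counter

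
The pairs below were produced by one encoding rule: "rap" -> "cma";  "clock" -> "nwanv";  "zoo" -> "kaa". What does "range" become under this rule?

The shift depends on letter class: consonant r→c is +11, but vowel a→m is +12. The rule splits by letter class: vowels +12, consonants +11.
For range: r(cons)+11=c, a(vowel)+12=m, n(cons)+11=y, g(cons)+11=r, e(vowel)+12=q.

cmyrq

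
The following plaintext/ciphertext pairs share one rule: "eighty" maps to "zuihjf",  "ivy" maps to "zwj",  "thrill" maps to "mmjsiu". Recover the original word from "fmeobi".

Two steps: reverse the string, then apply a Caesar shift of +1.
Reversing it on fmeobi: shift back: f−1=e, m−1=l, e−1=d, o−1=n, b−1=a, i−1=h → eldnah; then reverse → handle.

handle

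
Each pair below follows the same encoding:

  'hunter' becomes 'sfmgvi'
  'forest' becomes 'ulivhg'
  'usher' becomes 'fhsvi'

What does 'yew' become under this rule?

Each letter is replaced by its mirror in the alphabet: a↔z, b↔y, c↔x, and so on (the Atbash cipher).
For yew: y↔b, e↔v, w↔d.

bvd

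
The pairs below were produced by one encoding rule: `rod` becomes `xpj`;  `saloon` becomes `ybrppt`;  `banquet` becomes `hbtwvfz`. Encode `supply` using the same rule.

yvvvre

The shift depends on letter class: consonant r→x is +6, but vowel o→p is +1. The rule splits by letter class: vowels +1, consonants +6.
On supply: s(cons)+6=y, u(vowel)+1=v, p(cons)+6=v, p(cons)+6=v, l(cons)+6=r, y(cons)+6=e.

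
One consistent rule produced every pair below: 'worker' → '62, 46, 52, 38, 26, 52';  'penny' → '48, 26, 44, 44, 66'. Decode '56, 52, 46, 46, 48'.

w(#23)→62 and o(#15)→46: differences scale by 2, so n = 2·pos + 16. Each letter becomes 2×(its alphabet position, a=1..z=26) + 16.
Decoding 56, 52, 46, 46, 48: 56→(56−16)÷2=20=t, 52→(52−16)÷2=18=r, 46→(46−16)÷2=15=o, 46→(46−16)÷2=15=o, 48→(48−16)÷2=16=p.

troop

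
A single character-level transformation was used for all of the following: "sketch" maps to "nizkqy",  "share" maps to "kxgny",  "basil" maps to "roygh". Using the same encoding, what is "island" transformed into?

The output letters match the input read backwards, each shifted +6: sketch reversed is hcteks. Read the word backwards and shift each letter +6.
For island: reverse → dnalsi; then shift: d+6=j, n+6=t, a+6=g, l+6=r, s+6=y, i+6=o.

jtgryo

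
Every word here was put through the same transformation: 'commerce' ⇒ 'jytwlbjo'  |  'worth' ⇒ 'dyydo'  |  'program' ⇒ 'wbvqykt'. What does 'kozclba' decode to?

A repeating key of period 2 is used — shifts +7, +10 over and over.
Decoding kozclba: k−7=d, o−10=e, z−7=s, c−10=s, l−7=e, b−10=r, a−7=t.

dessert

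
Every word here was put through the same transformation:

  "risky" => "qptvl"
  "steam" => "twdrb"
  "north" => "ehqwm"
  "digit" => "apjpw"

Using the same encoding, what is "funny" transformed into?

r(17)→q(16) and i(8)→p(15) fit y≡3x+17 (mod 26); the inverse of 3 mod 26 is 9. This is an affine cipher: with a=0,…,z=25, each position x becomes (3x+17) mod 26.
Applying it to funny: f(5)→3·5+17≡6=g; u(20)→3·20+17≡25=z; n(13)→3·13+17≡4=e; n(13)→3·13+17≡4=e; y(24)→3·24+17≡11=l (all mod 26).

gzeel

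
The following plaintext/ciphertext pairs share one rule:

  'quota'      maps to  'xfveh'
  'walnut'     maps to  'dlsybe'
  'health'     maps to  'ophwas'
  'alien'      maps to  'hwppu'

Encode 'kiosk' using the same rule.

rtvdr

Shifts by position in quota: pos 0: q→x (+7), pos 1: u→f (+11), pos 2: o→v (+7), pos 3: t→e (+11) — repeating every 2. The shifts repeat in a cycle of length 2: positions 0,1,… shift by +7, +11, then the pattern repeats.
Applying it to kiosk: k+7=r, i+11=t, o+7=v, s+11=d, k+7=r.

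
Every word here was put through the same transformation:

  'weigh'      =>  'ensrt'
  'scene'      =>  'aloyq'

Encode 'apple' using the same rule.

iyzwq

Letter i (0-indexed) is shifted by i+8, so successive shifts are 8, 9, 10, ….
On apple: a+8=i, p+9=y, p+10=z, l+11=w, e+12=q.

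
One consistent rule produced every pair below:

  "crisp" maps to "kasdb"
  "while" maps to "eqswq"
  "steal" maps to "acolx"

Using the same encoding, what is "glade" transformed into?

oukoq

In crisp: c→k is +8, r→a is +9, i→s is +10, s→d is +11 — the shift increases by 1 each position. Letter i (0-indexed) is shifted by i+8, so successive shifts are 8, 9, 10, ….
Applying it to glade: g+8=o, l+9=u, a+10=k, d+11=o, e+12=q.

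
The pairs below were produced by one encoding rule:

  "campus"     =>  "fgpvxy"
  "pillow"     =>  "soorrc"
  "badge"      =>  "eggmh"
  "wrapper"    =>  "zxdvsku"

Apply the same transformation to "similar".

Shifts by position in campus: pos 0: c→f (+3), pos 1: a→g (+6), pos 2: m→p (+3), pos 3: p→v (+6) — repeating every 2. It's a Vigenère-style cipher with numeric key [3,6]: position i shifts by key[i mod 2].
On similar: s+3=v, i+6=o, m+3=p, i+6=o, l+3=o, a+6=g, r+3=u.

vopoogu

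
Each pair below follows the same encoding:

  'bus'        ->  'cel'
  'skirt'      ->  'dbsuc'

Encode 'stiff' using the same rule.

ppsdc

The output letters match the input read backwards, each shifted +10: bus reversed is sub. Read the word backwards and shift each letter +10.
Applying it to stiff: reverse → ffits; then shift: f+10=p, f+10=p, i+10=s, t+10=d, s+10=c.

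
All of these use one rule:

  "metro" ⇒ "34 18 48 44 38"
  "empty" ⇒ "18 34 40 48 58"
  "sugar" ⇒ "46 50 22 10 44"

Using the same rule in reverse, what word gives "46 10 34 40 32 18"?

m(#13)→34 and e(#5)→18: differences scale by 2, so n = 2·pos + 8. The formula is n = 2×(alphabet index, a=1) + 8.
Undoing it on 46 10 34 40 32 18: 46→(46−8)÷2=19=s, 10→(10−8)÷2=1=a, 34→(34−8)÷2=13=m, 40→(40−8)÷2=16=p, 32→(32−8)÷2=12=l, 18→(18−8)÷2=5=e.

sample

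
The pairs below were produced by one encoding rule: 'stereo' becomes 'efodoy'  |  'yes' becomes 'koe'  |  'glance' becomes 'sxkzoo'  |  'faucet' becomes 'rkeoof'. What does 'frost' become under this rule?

rdyef

Two shifts are in play — +10 for a/e/i/o/u, +12 for every other letter.
On frost: f(cons)+12=r, r(cons)+12=d, o(vowel)+10=y, s(cons)+12=e, t(cons)+12=f.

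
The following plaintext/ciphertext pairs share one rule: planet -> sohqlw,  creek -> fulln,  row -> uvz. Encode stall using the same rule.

The shift depends on letter class: consonant p→s is +3, but vowel a→h is +7. Vowels shift forward by 7 and consonants shift forward by 3.
Applying it to stall: s(cons)+3=v, t(cons)+3=w, a(vowel)+7=h, l(cons)+3=o, l(cons)+3=o.

vwhoo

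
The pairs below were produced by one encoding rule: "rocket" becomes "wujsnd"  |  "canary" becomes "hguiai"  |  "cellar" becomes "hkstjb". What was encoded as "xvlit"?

speak

Each letter shifts forward by (position + 5), i.e. 5, 6, 7, … — the shift grows by one for each successive letter.
Reversing it on xvlit: x−5=s, v−6=p, l−7=e, i−8=a, t−9=k.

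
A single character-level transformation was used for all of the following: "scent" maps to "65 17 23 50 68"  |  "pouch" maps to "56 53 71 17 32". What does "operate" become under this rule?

53 56 23 62 11 68 23

s(#19)→65 and c(#3)→17: differences scale by 3, so n = 3·pos + 8. The formula is n = 3×(alphabet index, a=1) + 8.
Applying it to operate: o=15→53, p=16→56, e=5→23, r=18→62, a=1→11, t=20→68, e=5→23.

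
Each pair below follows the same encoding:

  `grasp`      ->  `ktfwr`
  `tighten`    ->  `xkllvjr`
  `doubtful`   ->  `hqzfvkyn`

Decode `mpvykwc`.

Shifts by position in grasp: pos 0: g→k (+4), pos 1: r→t (+2), pos 2: a→f (+5), pos 3: s→w (+4), pos 4: p→r (+2) — repeating every 3. The shifts repeat in a cycle of length 3: positions 0,1,… shift by +4, +2, +5, then the pattern repeats.
Undoing it on mpvykwc: m−4=i, p−2=n, v−5=q, y−4=u, k−2=i, w−5=r, c−4=y.

inquiry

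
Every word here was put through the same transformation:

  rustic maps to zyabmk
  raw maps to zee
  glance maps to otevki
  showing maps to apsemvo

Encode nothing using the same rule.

The shift depends on letter class: consonant r→z is +8, but vowel u→y is +4. Two shifts are in play — +4 for a/e/i/o/u, +8 for every other letter.
On nothing: n(cons)+8=v, o(vowel)+4=s, t(cons)+8=b, h(cons)+8=p, i(vowel)+4=m, n(cons)+8=v, g(cons)+8=o.

vsbpmvo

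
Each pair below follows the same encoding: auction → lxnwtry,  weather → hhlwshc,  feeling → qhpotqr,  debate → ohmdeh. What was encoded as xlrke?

The shifts repeat in a cycle of length 2: positions 0,1,… shift by +11, +3, then the pattern repeats.
Reversing it on xlrke: x−11=m, l−3=i, r−11=g, k−3=h, e−11=t.

might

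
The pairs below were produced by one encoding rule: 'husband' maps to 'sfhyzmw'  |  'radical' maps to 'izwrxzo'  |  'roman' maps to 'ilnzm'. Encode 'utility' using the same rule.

fgrorgb

Letters are reflected about the middle of the alphabet (position → 25−position): Atbash.
For utility: u↔f, t↔g, i↔r, l↔o, i↔r, t↔g, y↔b.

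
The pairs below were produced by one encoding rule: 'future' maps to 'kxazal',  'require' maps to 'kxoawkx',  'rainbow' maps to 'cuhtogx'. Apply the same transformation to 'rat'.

zgx

The word is reversed, then every letter is shifted forward by 6.
Applying it to rat: reverse → tar; then shift: t+6=z, a+6=g, r+6=x.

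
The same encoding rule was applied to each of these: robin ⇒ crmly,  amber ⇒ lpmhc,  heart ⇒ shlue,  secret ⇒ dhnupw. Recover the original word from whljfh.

league

A repeating key of period 2 is used — shifts +11, +3 over and over.
Reversing it on whljfh: w−11=l, h−3=e, l−11=a, j−3=g, f−11=u, h−3=e.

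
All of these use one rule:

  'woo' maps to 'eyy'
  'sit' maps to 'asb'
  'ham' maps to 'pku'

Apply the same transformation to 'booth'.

Two shifts are in play — +10 for a/e/i/o/u, +8 for every other letter.
On booth: b(cons)+8=j, o(vowel)+10=y, o(vowel)+10=y, t(cons)+8=b, h(cons)+8=p.

jyybp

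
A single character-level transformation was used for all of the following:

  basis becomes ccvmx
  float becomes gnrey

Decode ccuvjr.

barrel

In basis: b→c is +1, a→c is +2, s→v is +3, i→m is +4 — the shift increases by 1 each position. Each letter shifts forward by (position + 1), i.e. 1, 2, 3, … — the shift grows by one for each successive letter.
Decoding ccuvjr: c−1=b, c−2=a, u−3=r, v−4=r, j−5=e, r−6=l.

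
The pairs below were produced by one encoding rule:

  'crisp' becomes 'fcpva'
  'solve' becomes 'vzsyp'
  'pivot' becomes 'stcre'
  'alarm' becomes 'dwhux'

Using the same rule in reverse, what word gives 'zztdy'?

woman

Shifts by position in crisp: pos 0: c→f (+3), pos 1: r→c (+11), pos 2: i→p (+7), pos 3: s→v (+3), pos 4: p→a (+11) — repeating every 3. The shifts repeat in a cycle of length 3: positions 0,1,… shift by +3, +11, +7, then the pattern repeats.
Decoding zztdy: z−3=w, z−11=o, t−7=m, d−3=a, y−11=n.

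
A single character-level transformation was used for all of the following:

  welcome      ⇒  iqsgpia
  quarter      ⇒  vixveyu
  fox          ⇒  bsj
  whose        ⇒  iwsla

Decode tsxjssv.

The output letters match the input read backwards, each shifted +4: welcome reversed is emoclew. Read the word backwards and shift each letter +4.
Undoing it on tsxjssv: shift back: t−4=p, s−4=o, x−4=t, j−4=f, s−4=o, s−4=o, v−4=r → potfoor; then reverse → rooftop.

rooftop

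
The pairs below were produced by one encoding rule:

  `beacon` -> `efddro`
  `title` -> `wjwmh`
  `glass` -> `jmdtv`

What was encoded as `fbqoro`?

cannon

Shifts by position in beacon: pos 0: b→e (+3), pos 1: e→f (+1), pos 2: a→d (+3), pos 3: c→d (+1) — repeating every 2. It's a Vigenère-style cipher with numeric key [3,1]: position i shifts by key[i mod 2].
Decoding fbqoro: f−3=c, b−1=a, q−3=n, o−1=n, r−3=o, o−1=n.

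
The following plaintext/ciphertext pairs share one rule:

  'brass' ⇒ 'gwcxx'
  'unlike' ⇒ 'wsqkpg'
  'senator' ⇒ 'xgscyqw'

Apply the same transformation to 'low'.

qqb

The shift depends on letter class: consonant b→g is +5, but vowel a→c is +2. The rule splits by letter class: vowels +2, consonants +5.
On low: l(cons)+5=q, o(vowel)+2=q, w(cons)+5=b.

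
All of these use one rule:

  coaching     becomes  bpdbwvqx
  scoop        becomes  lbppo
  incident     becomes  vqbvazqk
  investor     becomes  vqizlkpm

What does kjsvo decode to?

c(2)→b(1) and o(14)→p(15) fit y≡25x+3 (mod 26); the inverse of 25 mod 26 is 25. Each letter's alphabet position (a=0..z=25) is mapped through 25·x+3 mod 26 — an affine cipher.
Decoding kjsvo: k(10)→25·(10−3)≡19=t; j(9)→25·(9−3)≡20=u; s(18)→25·(18−3)≡11=l; v(21)→25·(21−3)≡8=i; o(14)→25·(14−3)≡15=p (all mod 26).

tulip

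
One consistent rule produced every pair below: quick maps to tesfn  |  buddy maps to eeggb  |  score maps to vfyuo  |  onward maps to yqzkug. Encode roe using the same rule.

The shift depends on letter class: consonant q→t is +3, but vowel u→e is +10. Two shifts are in play — +10 for a/e/i/o/u, +3 for every other letter.
On roe: r(cons)+3=u, o(vowel)+10=y, e(vowel)+10=o.

uyo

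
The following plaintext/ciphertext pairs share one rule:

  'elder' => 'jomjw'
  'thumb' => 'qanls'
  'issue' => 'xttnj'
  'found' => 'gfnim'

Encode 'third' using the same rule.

e(4)→j(9) and l(11)→o(14) fit y≡23x+21 (mod 26); the inverse of 23 mod 26 is 17. Each letter's alphabet position (a=0..z=25) is mapped through 23·x+21 mod 26 — an affine cipher.
For third: t(19)→23·19+21≡16=q; h(7)→23·7+21≡0=a; i(8)→23·8+21≡23=x; r(17)→23·17+21≡22=w; d(3)→23·3+21≡12=m (all mod 26).

qaxwm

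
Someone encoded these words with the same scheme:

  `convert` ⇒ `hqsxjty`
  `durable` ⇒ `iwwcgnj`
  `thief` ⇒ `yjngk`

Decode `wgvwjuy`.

request

Shifts by position in convert: pos 0: c→h (+5), pos 1: o→q (+2), pos 2: n→s (+5), pos 3: v→x (+2) — repeating every 2. A repeating key of period 2 is used — shifts +5, +2 over and over.
Decoding wgvwjuy: w−5=r, g−2=e, v−5=q, w−2=u, j−5=e, u−2=s, y−5=t.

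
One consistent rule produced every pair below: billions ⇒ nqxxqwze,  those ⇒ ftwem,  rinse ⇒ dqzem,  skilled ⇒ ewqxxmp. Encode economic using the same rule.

mowzwyqo

The shift depends on letter class: consonant b→n is +12, but vowel i→q is +8. Vowels shift forward by 8 and consonants shift forward by 12.
Applying it to economic: e(vowel)+8=m, c(cons)+12=o, o(vowel)+8=w, n(cons)+12=z, o(vowel)+8=w, m(cons)+12=y, i(vowel)+8=q, c(cons)+12=o.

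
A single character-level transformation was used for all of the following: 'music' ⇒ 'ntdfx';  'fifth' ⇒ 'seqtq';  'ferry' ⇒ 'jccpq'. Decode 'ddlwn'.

The output letters match the input read backwards, each shifted +11: music reversed is cisum. Read the word backwards and shift each letter +11.
Reversing it on ddlwn: shift back: d−11=s, d−11=s, l−11=a, w−11=l, n−11=c → ssalc; then reverse → class.

class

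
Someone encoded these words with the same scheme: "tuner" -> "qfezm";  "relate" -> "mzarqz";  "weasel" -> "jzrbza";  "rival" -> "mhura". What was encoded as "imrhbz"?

praise

Treating letters as 0–25, the rule is x ↦ 15x + 17 (mod 26).
Decoding imrhbz: i(8)→7·(8−17)≡15=p; m(12)→7·(12−17)≡17=r; r(17)→7·(17−17)≡0=a; h(7)→7·(7−17)≡8=i; b(1)→7·(1−17)≡18=s; z(25)→7·(25−17)≡4=e (all mod 26).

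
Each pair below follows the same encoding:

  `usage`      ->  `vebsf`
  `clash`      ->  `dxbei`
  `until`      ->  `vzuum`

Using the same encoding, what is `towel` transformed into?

uaxqm

Shifts by position in usage: pos 0: u→v (+1), pos 1: s→e (+12), pos 2: a→b (+1), pos 3: g→s (+12) — repeating every 2. A repeating key of period 2 is used — shifts +1, +12 over and over.
Applying it to towel: t+1=u, o+12=a, w+1=x, e+12=q, l+1=m.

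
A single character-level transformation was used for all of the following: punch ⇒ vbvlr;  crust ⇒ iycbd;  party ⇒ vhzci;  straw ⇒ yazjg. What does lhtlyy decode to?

In punch: p→v is +6, u→b is +7, n→v is +8, c→l is +9 — the shift increases by 1 each position. Letter i (0-indexed) is shifted by i+6, so successive shifts are 6, 7, 8, ….
Undoing it on lhtlyy: l−6=f, h−7=a, t−8=l, l−9=c, y−10=o, y−11=n.

falcon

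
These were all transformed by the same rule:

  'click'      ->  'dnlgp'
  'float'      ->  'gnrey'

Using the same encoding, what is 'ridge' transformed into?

In click: c→d is +1, l→n is +2, i→l is +3, c→g is +4 — the shift increases by 1 each position. The shift increases by 1 at each position, starting from +1: 1, 2, 3, ….
Applying it to ridge: r+1=s, i+2=k, d+3=g, g+4=k, e+5=j.

skgkj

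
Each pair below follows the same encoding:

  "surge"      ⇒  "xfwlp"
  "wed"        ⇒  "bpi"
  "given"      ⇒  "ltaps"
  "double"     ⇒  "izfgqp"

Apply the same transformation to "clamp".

The shift depends on letter class: consonant s→x is +5, but vowel u→f is +11. Two shifts are in play — +11 for a/e/i/o/u, +5 for every other letter.
Applying it to clamp: c(cons)+5=h, l(cons)+5=q, a(vowel)+11=l, m(cons)+5=r, p(cons)+5=u.

hqlru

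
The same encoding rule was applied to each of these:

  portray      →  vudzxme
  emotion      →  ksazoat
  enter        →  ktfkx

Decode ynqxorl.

sheriff

Shifts by position in portray: pos 0: p→v (+6), pos 1: o→u (+6), pos 2: r→d (+12), pos 3: t→z (+6), pos 4: r→x (+6), pos 5: a→m (+12) — repeating every 3. The shifts repeat in a cycle of length 3: positions 0,1,… shift by +6, +6, +12, then the pattern repeats.
Decoding ynqxorl: y−6=s, n−6=h, q−12=e, x−6=r, o−6=i, r−12=f, l−6=f.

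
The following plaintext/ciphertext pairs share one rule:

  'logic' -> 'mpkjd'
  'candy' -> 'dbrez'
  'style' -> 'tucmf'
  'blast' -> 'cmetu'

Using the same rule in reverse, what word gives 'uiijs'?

their

Shifts by position in logic: pos 0: l→m (+1), pos 1: o→p (+1), pos 2: g→k (+4), pos 3: i→j (+1), pos 4: c→d (+1) — repeating every 3. A repeating key of period 3 is used — shifts +1, +1, +4 over and over.
Undoing it on uiijs: u−1=t, i−1=h, i−4=e, j−1=i, s−1=r.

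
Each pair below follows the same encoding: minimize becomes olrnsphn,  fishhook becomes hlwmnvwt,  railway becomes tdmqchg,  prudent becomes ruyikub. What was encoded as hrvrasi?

formula

In minimize: m→o is +2, i→l is +3, n→r is +4, i→n is +5 — the shift increases by 1 each position. Letter i (0-indexed) is shifted by i+2, so successive shifts are 2, 3, 4, ….
Decoding hrvrasi: h−2=f, r−3=o, v−4=r, r−5=m, a−6=u, s−7=l, i−8=a.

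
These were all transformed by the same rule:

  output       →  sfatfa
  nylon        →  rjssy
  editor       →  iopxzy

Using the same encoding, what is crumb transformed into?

Shifts by position in output: pos 0: o→s (+4), pos 1: u→f (+11), pos 2: t→a (+7), pos 3: p→t (+4), pos 4: u→f (+11), pos 5: t→a (+7) — repeating every 3. The shifts repeat in a cycle of length 3: positions 0,1,… shift by +4, +11, +7, then the pattern repeats.
Applying it to crumb: c+4=g, r+11=c, u+7=b, m+4=q, b+11=m.

gcbqm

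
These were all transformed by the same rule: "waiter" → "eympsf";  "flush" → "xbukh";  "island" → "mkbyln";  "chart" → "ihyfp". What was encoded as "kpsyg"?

w(22)→e(4) and a(0)→y(24) fit y≡5x+24 (mod 26); the inverse of 5 mod 26 is 21. Each letter's alphabet position (a=0..z=25) is mapped through 5·x+24 mod 26 — an affine cipher.
Undoing it on kpsyg: k(10)→21·(10−24)≡18=s; p(15)→21·(15−24)≡19=t; s(18)→21·(18−24)≡4=e; y(24)→21·(24−24)≡0=a; g(6)→21·(6−24)≡12=m (all mod 26).

steam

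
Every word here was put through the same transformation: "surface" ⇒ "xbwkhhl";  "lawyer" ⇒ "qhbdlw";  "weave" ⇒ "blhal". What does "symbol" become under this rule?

The shift depends on letter class: consonant s→x is +5, but vowel u→b is +7. Vowels shift forward by 7 and consonants shift forward by 5.
For symbol: s(cons)+5=x, y(cons)+5=d, m(cons)+5=r, b(cons)+5=g, o(vowel)+7=v, l(cons)+5=q.

xdrgvq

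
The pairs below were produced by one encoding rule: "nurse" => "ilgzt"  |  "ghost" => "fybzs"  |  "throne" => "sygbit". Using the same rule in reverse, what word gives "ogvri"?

brain

Each letter's alphabet position (a=0..z=25) is mapped through 19·x+21 mod 26 — an affine cipher.
Decoding ogvri: o(14)→11·(14−21)≡1=b; g(6)→11·(6−21)≡17=r; v(21)→11·(21−21)≡0=a; r(17)→11·(17−21)≡8=i; i(8)→11·(8−21)≡13=n (all mod 26).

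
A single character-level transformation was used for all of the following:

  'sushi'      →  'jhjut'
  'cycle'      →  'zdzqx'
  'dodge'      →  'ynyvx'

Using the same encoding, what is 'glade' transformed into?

vqbyx

Treating letters as 0–25, the rule is x ↦ 25x + 1 (mod 26).
For glade: g(6)→25·6+1≡21=v; l(11)→25·11+1≡16=q; a(0)→25·0+1≡1=b; d(3)→25·3+1≡24=y; e(4)→25·4+1≡23=x (all mod 26).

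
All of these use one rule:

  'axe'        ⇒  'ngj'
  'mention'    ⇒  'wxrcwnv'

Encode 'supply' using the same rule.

Two steps: reverse the string, then apply a Caesar shift of +9.
Applying it to supply: reverse → ylppus; then shift: y+9=h, l+9=u, p+9=y, p+9=y, u+9=d, s+9=b.

huyydb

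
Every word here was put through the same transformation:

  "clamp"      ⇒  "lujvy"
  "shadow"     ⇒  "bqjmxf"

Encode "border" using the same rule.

kxamna

Every letter moves 9 places later in the alphabet, wrapping around z→a.
Applying it to border: b+9=k, o+9=x, r+9=a, d+9=m, e+9=n, r+9=a.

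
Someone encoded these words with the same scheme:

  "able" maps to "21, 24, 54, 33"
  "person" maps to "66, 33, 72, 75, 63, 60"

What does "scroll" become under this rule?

75, 27, 72, 63, 54, 54

The formula is n = 3×(alphabet index, a=1) + 18.
For scroll: s=19→75, c=3→27, r=18→72, o=15→63, l=12→54, l=12→54.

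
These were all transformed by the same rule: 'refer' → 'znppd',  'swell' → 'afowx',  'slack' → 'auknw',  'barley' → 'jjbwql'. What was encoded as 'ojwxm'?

In refer: r→z is +8, e→n is +9, f→p is +10, e→p is +11 — the shift increases by 1 each position. Letter i (0-indexed) is shifted by i+8, so successive shifts are 8, 9, 10, ….
Reversing it on ojwxm: o−8=g, j−9=a, w−10=m, x−11=m, m−12=a.

gamma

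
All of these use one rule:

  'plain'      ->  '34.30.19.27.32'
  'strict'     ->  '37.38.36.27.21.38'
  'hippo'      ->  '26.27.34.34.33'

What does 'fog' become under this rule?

p is letter #16 and maps to 34: an offset of 18. The number is (letter's place in the alphabet, a=1) + 18.
Applying it to fog: f=6→24, o=15→33, g=7→25.

24.33.25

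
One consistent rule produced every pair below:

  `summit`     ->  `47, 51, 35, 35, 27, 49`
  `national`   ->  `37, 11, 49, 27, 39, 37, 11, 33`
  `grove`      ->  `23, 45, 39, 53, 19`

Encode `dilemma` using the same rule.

17, 27, 33, 19, 35, 35, 11

s(#19)→47 and u(#21)→51: differences scale by 2, so n = 2·pos + 9. Each letter becomes 2×(its alphabet position, a=1..z=26) + 9.
On dilemma: d=4→17, i=9→27, l=12→33, e=5→19, m=13→35, m=13→35, a=1→11.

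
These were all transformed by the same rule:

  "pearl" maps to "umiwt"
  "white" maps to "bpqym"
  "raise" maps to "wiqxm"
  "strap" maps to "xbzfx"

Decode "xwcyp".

Shifts by position in pearl: pos 0: p→u (+5), pos 1: e→m (+8), pos 2: a→i (+8), pos 3: r→w (+5), pos 4: l→t (+8) — repeating every 3. The shifts repeat in a cycle of length 3: positions 0,1,… shift by +5, +8, +8, then the pattern repeats.
Undoing it on xwcyp: x−5=s, w−8=o, c−8=u, y−5=t, p−8=h.

south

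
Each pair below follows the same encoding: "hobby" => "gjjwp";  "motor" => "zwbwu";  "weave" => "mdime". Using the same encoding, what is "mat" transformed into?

The output letters match the input read backwards, each shifted +8: hobby reversed is ybboh. Read the word backwards and shift each letter +8.
For mat: reverse → tam; then shift: t+8=b, a+8=i, m+8=u.

biu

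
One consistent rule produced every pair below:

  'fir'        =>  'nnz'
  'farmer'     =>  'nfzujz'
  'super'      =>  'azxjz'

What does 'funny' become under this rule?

nzvvg

The shift depends on letter class: consonant f→n is +8, but vowel i→n is +5. Vowels shift forward by 5 and consonants shift forward by 8.
For funny: f(cons)+8=n, u(vowel)+5=z, n(cons)+8=v, n(cons)+8=v, y(cons)+8=g.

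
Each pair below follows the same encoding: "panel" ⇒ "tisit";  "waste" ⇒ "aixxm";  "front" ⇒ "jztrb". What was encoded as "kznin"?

grief

The shifts repeat in a cycle of length 3: positions 0,1,… shift by +4, +8, +5, then the pattern repeats.
Reversing it on kznin: k−4=g, z−8=r, n−5=i, i−4=e, n−8=f.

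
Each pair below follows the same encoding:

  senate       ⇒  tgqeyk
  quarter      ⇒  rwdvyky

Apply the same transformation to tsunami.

uuxrfsp

In senate: s→t is +1, e→g is +2, n→q is +3, a→e is +4 — the shift increases by 1 each position. The shift increases by 1 at each position, starting from +1: 1, 2, 3, ….
For tsunami: t+1=u, s+2=u, u+3=x, n+4=r, a+5=f, m+6=s, i+7=p.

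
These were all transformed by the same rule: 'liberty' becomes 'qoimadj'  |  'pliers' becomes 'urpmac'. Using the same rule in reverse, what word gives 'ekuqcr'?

zenith

The shift increases by 1 at each position, starting from +5: 5, 6, 7, ….
Reversing it on ekuqcr: e−5=z, k−6=e, u−7=n, q−8=i, c−9=t, r−10=h.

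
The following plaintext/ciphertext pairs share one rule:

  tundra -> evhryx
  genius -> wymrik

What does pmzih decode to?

devil

The output letters match the input read backwards, each shifted +4: tundra reversed is ardnut. Two steps: reverse the string, then apply a Caesar shift of +4.
Decoding pmzih: shift back: p−4=l, m−4=i, z−4=v, i−4=e, h−4=d → lived; then reverse → devil.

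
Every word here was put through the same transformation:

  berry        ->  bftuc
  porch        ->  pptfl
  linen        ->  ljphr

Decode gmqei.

In berry: b→b is +0, e→f is +1, r→t is +2, r→u is +3 — the shift increases by 1 each position. The shift increases by 1 at each position, starting from +0: 0, 1, 2, ….
Undoing it on gmqei: g−0=g, m−1=l, q−2=o, e−3=b, i−4=e.

globe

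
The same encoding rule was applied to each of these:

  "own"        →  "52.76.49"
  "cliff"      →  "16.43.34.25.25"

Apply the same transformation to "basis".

13.10.64.34.64

o(#15)→52 and w(#23)→76: differences scale by 3, so n = 3·pos + 7. The formula is n = 3×(alphabet index, a=1) + 7.
Applying it to basis: b=2→13, a=1→10, s=19→64, i=9→34, s=19→64.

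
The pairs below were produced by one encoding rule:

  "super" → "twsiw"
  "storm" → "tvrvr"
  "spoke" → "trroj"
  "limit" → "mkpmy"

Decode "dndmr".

In super: s→t is +1, u→w is +2, p→s is +3, e→i is +4 — the shift increases by 1 each position. Letter i (0-indexed) is shifted by i+1, so successive shifts are 1, 2, 3, ….
Decoding dndmr: d−1=c, n−2=l, d−3=a, m−4=i, r−5=m.

claim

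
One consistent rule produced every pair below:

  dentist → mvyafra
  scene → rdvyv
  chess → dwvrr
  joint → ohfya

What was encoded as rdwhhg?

school

Treating letters as 0–25, the rule is x ↦ 9x + 11 (mod 26).
Undoing it on rdwhhg: r(17)→3·(17−11)≡18=s; d(3)→3·(3−11)≡2=c; w(22)→3·(22−11)≡7=h; h(7)→3·(7−11)≡14=o; h(7)→3·(7−11)≡14=o; g(6)→3·(6−11)≡11=l (all mod 26).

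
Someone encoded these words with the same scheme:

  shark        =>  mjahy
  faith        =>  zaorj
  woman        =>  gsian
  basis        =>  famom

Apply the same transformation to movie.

isbou

This is an affine cipher: with a=0,…,z=25, each position x becomes (5x+0) mod 26.
On movie: m(12)→5·12+0≡8=i; o(14)→5·14+0≡18=s; v(21)→5·21+0≡1=b; i(8)→5·8+0≡14=o; e(4)→5·4+0≡20=u (all mod 26).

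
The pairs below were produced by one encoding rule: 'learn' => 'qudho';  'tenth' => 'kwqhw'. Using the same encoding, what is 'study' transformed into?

bgxwv

The output letters match the input read backwards, each shifted +3: learn reversed is nrael. Read the word backwards and shift each letter +3.
Applying it to study: reverse → yduts; then shift: y+3=b, d+3=g, u+3=x, t+3=w, s+3=v.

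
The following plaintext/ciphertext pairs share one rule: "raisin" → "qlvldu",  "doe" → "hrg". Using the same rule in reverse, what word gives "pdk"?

Two steps: reverse the string, then apply a Caesar shift of +3.
Decoding pdk: shift back: p−3=m, d−3=a, k−3=h → mah; then reverse → ham.

ham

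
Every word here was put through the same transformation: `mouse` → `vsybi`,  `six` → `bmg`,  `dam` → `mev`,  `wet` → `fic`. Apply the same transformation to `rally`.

The shift depends on letter class: consonant m→v is +9, but vowel o→s is +4. Vowels shift forward by 4 and consonants shift forward by 9.
For rally: r(cons)+9=a, a(vowel)+4=e, l(cons)+9=u, l(cons)+9=u, y(cons)+9=h.

aeuuh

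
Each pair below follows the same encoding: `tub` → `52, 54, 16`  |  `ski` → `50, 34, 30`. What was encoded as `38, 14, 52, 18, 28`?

t(#20)→52 and u(#21)→54: differences scale by 2, so n = 2·pos + 12. The formula is n = 2×(alphabet index, a=1) + 12.
Reversing it on 38, 14, 52, 18, 28: 38→(38−12)÷2=13=m, 14→(14−12)÷2=1=a, 52→(52−12)÷2=20=t, 18→(18−12)÷2=3=c, 28→(28−12)÷2=8=h.

match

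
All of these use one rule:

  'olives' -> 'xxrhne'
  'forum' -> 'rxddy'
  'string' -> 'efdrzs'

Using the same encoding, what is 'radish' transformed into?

djpret

The shift depends on letter class: consonant l→x is +12, but vowel o→x is +9. Two shifts are in play — +9 for a/e/i/o/u, +12 for every other letter.
For radish: r(cons)+12=d, a(vowel)+9=j, d(cons)+12=p, i(vowel)+9=r, s(cons)+12=e, h(cons)+12=t.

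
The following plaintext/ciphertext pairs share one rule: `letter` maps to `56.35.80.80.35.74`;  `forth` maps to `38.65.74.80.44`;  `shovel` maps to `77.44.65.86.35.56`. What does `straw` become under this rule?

77.80.74.23.89

l(#12)→56 and e(#5)→35: differences scale by 3, so n = 3·pos + 20. Each letter becomes 3×(its alphabet position, a=1..z=26) + 20.
Applying it to straw: s=19→77, t=20→80, r=18→74, a=1→23, w=23→89.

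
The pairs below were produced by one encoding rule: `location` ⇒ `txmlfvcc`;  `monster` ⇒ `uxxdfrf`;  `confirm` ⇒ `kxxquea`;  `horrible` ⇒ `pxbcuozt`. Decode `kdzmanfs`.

In location: l→t is +8, o→x is +9, c→m is +10, a→l is +11 — the shift increases by 1 each position. The shift increases by 1 at each position, starting from +8: 8, 9, 10, ….
Decoding kdzmanfs: k−8=c, d−9=u, z−10=p, m−11=b, a−12=o, n−13=a, f−14=r, s−15=d.

cupboard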